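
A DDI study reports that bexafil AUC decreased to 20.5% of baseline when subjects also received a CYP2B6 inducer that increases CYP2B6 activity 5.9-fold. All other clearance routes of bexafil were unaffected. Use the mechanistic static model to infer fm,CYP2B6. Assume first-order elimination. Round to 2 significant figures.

0.79

CL'/CL = 1 / 0.205 = 4.878
5.9·fm + (1 − fm) = 4.878
fm = (4.878 − 1) / (5.9 − 1) = 0.79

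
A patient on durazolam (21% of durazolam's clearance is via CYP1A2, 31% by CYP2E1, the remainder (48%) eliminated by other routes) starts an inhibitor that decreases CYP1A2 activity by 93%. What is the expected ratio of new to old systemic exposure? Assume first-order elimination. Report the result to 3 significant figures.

The CYP1A2 pathway (21% of clearance) falls to 0.07× activity: 0.21 × 0.07 = 0.0147.
CYP2E1 (31%) and the residual 48% are unaffected.
CL_new/CL_old = 0.0147 + 0.31 + 0.48 = 0.8047.
Systemic exposure is inversely proportional to clearance, so the fold-change is 1 / 0.8047 = 1.24.

1.24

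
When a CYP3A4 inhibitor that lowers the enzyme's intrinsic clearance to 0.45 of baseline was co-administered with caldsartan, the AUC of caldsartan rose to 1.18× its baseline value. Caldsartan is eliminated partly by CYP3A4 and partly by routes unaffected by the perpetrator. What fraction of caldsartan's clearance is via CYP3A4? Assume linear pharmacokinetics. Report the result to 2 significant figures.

0.28

CL'/CL = 1 / 1.18 = 0.8475
0.45·fm + (1 − fm) = 0.8475
fm = (0.8475 − 1) / (0.45 − 1) = 0.28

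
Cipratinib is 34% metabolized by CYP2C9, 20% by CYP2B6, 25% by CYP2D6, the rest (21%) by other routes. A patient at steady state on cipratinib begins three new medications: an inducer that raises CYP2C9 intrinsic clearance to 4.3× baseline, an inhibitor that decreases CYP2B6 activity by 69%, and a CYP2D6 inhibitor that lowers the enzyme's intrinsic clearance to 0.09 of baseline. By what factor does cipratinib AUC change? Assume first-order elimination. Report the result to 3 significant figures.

The CYP2C9 pathway (34% of clearance) increases to 4.3× activity: 0.34 × 4.3 = 1.462.
The CYP2B6 pathway (20% of clearance) is reduced to 0.31× activity: 0.2 × 0.31 = 0.062.
The CYP2D6 pathway (25% of clearance) falls to 0.09× activity: 0.25 × 0.09 = 0.0225.
Non-CYP routes (21%) are unchanged.
CL_new/CL_old = 1.462 + 0.062 + 0.0225 + 0.21 = 1.7565.
Because AUC varies inversely with clearance, the combined effect is 1 / 1.7565 = 0.569.

0.569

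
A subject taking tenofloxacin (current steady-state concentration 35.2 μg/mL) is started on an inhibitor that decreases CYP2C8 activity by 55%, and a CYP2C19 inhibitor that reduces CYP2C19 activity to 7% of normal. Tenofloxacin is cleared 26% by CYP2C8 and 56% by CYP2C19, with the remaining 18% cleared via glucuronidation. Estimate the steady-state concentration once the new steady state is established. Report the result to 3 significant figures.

The CYP2C8 pathway (26% of clearance) falls to 0.45× activity: 0.26 × 0.45 = 0.117.
The CYP2C19 pathway (56% of clearance) is reduced to 0.07× activity: 0.56 × 0.07 = 0.0392.
Non-CYP routes (18%) are unchanged.
New clearance relative to baseline: 0.117 + 0.0392 + 0.18 = 0.3362.
Dividing the baseline by the relative clearance: 35.2 / 0.3362 = 105 μg/mL.

105 μg/mL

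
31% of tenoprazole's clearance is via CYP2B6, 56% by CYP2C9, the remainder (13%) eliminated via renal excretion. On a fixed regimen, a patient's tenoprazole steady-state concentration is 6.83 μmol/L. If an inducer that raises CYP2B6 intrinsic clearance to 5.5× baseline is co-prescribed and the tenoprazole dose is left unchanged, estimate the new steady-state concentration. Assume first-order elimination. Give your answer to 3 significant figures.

The CYP2B6 pathway (31% of clearance) is boosted to 5.5× activity: 0.31 × 5.5 = 1.705.
CYP2C9 (56%) and the residual 13% are unaffected.
Relative clearance = 1.705 + 0.56 + 0.13 = 2.395.
New steady-state concentration = baseline ÷ relative clearance = 6.83 / 2.395 = 2.85 μmol/L.

2.85 μmol/L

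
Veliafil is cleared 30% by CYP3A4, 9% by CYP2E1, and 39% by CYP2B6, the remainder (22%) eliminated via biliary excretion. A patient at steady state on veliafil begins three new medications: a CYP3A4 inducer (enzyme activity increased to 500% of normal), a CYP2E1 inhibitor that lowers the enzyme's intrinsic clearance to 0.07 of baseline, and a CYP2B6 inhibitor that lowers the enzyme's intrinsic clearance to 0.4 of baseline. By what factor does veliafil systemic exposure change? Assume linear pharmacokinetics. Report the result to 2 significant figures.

0.53

The CYP3A4 pathway (30% of clearance) is boosted to 5× activity: 0.3 × 5 = 1.5.
The CYP2E1 pathway (9% of clearance) is reduced to 0.07× activity: 0.09 × 0.07 = 0.0063.
The CYP2B6 pathway (39% of clearance) is reduced to 0.4× activity: 0.39 × 0.4 = 0.156.
The remaining 22% of clearance is unaffected.
Relative clearance = 1.5 + 0.0063 + 0.156 + 0.22 = 1.8823.
Net systemic exposure ratio = 1 / 1.8823 = 0.53.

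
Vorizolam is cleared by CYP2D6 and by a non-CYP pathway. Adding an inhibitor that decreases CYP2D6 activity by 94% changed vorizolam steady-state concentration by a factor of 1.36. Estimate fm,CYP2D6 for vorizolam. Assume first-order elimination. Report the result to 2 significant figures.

Let fm be the CYP2D6 fraction. New clearance relative to baseline = fm × 0.06 + (1 − fm).
Steady-state concentration ratio = 1 / (new CL fraction), so new CL fraction = 1 / 1.36 = 0.7353.
fm × 0.06 + 1 − fm = 0.7353  ⇒  fm × (0.06 − 1) = −0.2647  ⇒  fm = 0.28.

0.28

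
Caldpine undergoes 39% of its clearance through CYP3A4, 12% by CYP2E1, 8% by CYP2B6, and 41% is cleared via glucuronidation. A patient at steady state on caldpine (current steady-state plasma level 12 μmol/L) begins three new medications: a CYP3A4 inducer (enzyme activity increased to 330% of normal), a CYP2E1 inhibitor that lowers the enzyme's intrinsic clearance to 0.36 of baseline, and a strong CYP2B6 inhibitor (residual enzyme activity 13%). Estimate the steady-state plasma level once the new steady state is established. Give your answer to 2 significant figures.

6.9 μmol/L

CYP3A4: 0.39 × 3.3 = 1.287
CYP2E1: 0.12 × 0.36 = 0.0432
CYP2B6: 0.08 × 0.13 = 0.0104
Other: 0.41 (unchanged)
CL_new/CL_old = 1.287 + 0.0432 + 0.0104 + 0.41 = 1.7506.
Dividing the baseline by the relative clearance: 12 / 1.7506 = 6.9 μmol/L.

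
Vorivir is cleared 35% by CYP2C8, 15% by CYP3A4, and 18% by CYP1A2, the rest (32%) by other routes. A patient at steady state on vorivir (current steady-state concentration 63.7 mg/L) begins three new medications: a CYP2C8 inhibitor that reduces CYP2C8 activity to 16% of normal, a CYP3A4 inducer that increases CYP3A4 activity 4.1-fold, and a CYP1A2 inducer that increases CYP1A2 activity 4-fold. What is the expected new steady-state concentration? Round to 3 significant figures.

37.2 mg/L

The CYP2C8 pathway (35% of clearance) is reduced to 0.16× activity: 0.35 × 0.16 = 0.056.
The CYP3A4 pathway (15% of clearance) rises to 4.1× activity: 0.15 × 4.1 = 0.615.
The CYP1A2 pathway (18% of clearance) is boosted to 4× activity: 0.18 × 4 = 0.72.
The remaining 32% of clearance is unaffected.
New clearance relative to baseline: 0.056 + 0.615 + 0.72 + 0.32 = 1.711.
New steady-state concentration = 63.7 / 1.711 = 37.2 mg/L (concentration scales inversely with clearance).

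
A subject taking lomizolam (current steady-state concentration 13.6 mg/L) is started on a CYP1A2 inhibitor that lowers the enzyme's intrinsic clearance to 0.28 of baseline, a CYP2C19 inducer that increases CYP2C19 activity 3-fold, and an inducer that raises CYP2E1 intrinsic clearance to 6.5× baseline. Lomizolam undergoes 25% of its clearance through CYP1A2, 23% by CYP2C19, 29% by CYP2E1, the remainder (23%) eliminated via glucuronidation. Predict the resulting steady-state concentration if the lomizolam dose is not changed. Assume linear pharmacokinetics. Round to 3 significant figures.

4.73 mg/L

The CYP1A2 pathway (25% of clearance) falls to 0.28× activity: 0.25 × 0.28 = 0.07.
The CYP2C19 pathway (23% of clearance) increases to 3× activity: 0.23 × 3 = 0.69.
The CYP2E1 pathway (29% of clearance) is boosted to 6.5× activity: 0.29 × 6.5 = 1.885.
Non-CYP routes (23%) are unchanged.
Relative clearance = 0.07 + 0.69 + 1.885 + 0.23 = 2.875.
Steady-state concentration ∝ 1/CL: new value = 13.6 / 2.875 = 4.73 mg/L.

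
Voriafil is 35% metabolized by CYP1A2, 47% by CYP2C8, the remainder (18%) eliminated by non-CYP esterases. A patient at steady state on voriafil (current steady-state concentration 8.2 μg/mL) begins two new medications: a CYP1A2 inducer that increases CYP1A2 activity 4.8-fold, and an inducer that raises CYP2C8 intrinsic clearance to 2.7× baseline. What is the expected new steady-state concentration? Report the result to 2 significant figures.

The CYP1A2 pathway (35% of clearance) is boosted to 4.8× activity: 0.35 × 4.8 = 1.68.
The CYP2C8 pathway (47% of clearance) rises to 2.7× activity: 0.47 × 2.7 = 1.269.
Non-CYP routes (18%) are unchanged.
New clearance relative to baseline: 1.68 + 1.269 + 0.18 = 3.129.
Dividing the baseline by the relative clearance: 8.2 / 3.129 = 2.6 μg/mL.

2.6 μg/mL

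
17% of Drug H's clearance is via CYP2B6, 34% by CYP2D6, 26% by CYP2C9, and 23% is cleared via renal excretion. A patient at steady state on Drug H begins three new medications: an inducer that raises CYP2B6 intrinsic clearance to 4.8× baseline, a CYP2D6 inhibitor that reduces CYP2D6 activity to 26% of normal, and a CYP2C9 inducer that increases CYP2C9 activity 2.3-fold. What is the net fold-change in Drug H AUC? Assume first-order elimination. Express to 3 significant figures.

0.577

CYP2B6: 0.17 × 4.8 = 0.816
CYP2D6: 0.34 × 0.26 = 0.0884
CYP2C9: 0.26 × 2.3 = 0.598
Other: 0.23 (unchanged)
CL_new/CL_old = 0.816 + 0.0884 + 0.598 + 0.23 = 1.7324.
Because AUC varies inversely with clearance, the combined effect is 1 / 1.7324 = 0.577.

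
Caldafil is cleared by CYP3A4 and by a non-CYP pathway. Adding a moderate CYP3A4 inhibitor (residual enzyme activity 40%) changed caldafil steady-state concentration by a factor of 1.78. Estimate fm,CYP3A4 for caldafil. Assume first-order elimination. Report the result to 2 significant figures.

CL'/CL = 1 / 1.78 = 0.5618
0.4·fm + (1 − fm) = 0.5618
fm = (0.5618 − 1) / (0.4 − 1) = 0.73

0.73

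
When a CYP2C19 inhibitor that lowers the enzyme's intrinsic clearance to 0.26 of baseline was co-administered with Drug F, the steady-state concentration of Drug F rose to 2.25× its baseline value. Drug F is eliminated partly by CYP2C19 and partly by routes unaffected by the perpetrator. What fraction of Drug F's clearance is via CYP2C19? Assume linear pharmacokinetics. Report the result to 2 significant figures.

CL'/CL = 1 / 2.25 = 0.4444
0.26·fm + (1 − fm) = 0.4444
fm = (0.4444 − 1) / (0.26 − 1) = 0.75

0.75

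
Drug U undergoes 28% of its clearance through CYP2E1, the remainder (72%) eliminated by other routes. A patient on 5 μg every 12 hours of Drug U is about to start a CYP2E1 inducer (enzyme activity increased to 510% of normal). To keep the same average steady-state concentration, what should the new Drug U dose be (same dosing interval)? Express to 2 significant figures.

The CYP2E1 pathway (28% of clearance) increases to 5.1× activity: 0.28 × 5.1 = 1.428.
The remaining 72% of clearance is unaffected.
CL_new/CL_old = 1.428 + 0.72 = 2.148.
Exposure is unchanged when dose changes in proportion to clearance. New dose = 5 μg × 2.148 = 11 μg.

11 μg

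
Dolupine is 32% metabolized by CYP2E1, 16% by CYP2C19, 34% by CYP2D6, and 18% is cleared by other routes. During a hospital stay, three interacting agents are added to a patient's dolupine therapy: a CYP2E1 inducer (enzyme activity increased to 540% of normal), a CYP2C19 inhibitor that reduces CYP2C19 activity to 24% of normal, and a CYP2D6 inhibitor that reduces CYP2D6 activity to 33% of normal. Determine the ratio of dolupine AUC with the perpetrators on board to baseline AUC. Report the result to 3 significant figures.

0.486

The CYP2E1 pathway (32% of clearance) rises to 5.4× activity: 0.32 × 5.4 = 1.728.
The CYP2C19 pathway (16% of clearance) drops to 0.24× activity: 0.16 × 0.24 = 0.0384.
The CYP2D6 pathway (34% of clearance) falls to 0.33× activity: 0.34 × 0.33 = 0.1122.
Non-CYP routes (18%) are unchanged.
CL_new/CL_old = 1.728 + 0.0384 + 0.1122 + 0.18 = 2.0586.
Net AUC ratio = 1 / 2.0586 = 0.486.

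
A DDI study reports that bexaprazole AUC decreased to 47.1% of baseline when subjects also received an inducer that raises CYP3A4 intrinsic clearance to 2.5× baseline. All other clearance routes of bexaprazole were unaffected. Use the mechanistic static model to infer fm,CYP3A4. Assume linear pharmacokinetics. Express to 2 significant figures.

0.75

CL'/CL = 1 / 0.471 = 2.123
2.5·fm + (1 − fm) = 2.123
fm = (2.123 − 1) / (2.5 − 1) = 0.75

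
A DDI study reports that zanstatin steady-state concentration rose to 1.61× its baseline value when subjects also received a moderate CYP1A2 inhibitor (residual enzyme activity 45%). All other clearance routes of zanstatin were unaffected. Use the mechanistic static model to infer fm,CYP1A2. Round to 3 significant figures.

0.689

CL'/CL = 1 / 1.61 = 0.6211
0.45·fm + (1 − fm) = 0.6211
fm = (0.6211 − 1) / (0.45 − 1) = 0.689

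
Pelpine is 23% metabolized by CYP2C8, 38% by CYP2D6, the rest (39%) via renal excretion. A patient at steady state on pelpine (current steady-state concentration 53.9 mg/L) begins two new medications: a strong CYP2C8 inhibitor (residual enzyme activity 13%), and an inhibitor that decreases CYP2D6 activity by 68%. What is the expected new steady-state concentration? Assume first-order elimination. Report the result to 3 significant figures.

The CYP2C8 pathway (23% of clearance) drops to 0.13× activity: 0.23 × 0.13 = 0.0299.
The CYP2D6 pathway (38% of clearance) falls to 0.32× activity: 0.38 × 0.32 = 0.1216.
Non-CYP routes (39%) are unchanged.
CL_new/CL_old = 0.0299 + 0.1216 + 0.39 = 0.5415.
Steady-state concentration ∝ 1/CL: new value = 53.9 / 0.5415 = 99.5 mg/L.

99.5 mg/L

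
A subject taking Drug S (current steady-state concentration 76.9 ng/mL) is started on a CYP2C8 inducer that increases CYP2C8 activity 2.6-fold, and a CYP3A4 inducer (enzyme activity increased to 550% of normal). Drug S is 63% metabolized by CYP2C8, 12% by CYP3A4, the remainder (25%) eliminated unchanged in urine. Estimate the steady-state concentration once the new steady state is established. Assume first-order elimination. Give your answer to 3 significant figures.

30.2 ng/mL

The CYP2C8 pathway (63% of clearance) is boosted to 2.6× activity: 0.63 × 2.6 = 1.638.
The CYP3A4 pathway (12% of clearance) increases to 5.5× activity: 0.12 × 5.5 = 0.66.
The remaining 25% of clearance is unaffected.
New clearance relative to baseline: 1.638 + 0.66 + 0.25 = 2.548.
Dividing the baseline by the relative clearance: 76.9 / 2.548 = 30.2 ng/mL.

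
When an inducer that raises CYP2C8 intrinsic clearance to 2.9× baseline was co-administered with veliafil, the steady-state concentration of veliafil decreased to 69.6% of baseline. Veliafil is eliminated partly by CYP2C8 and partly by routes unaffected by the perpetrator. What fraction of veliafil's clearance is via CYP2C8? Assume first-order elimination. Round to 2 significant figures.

0.23

CL'/CL = 1 / 0.696 = 1.437
2.9·fm + (1 − fm) = 1.437
fm = (1.437 − 1) / (2.9 − 1) = 0.23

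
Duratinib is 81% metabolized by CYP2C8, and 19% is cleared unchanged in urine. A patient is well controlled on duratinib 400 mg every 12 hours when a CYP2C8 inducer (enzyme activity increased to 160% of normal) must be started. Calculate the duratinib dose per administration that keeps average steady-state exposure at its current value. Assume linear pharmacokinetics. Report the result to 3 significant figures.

The CYP2C8 pathway (81% of clearance) increases to 1.6× activity: 0.81 × 1.6 = 1.296.
Non-CYP routes (19%) are unchanged.
CL_new/CL_old = 1.296 + 0.19 = 1.486.
To maintain the same steady-state level, dose must scale with clearance: new dose = 400 × 1.486 = 594 mg.

594 mg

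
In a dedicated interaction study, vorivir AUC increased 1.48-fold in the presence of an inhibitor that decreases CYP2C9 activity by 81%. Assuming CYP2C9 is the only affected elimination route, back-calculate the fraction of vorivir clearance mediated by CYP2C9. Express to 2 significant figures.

CL'/CL = 1 / 1.48 = 0.6757
0.19·fm + (1 − fm) = 0.6757
fm = (0.6757 − 1) / (0.19 − 1) = 0.40

0.40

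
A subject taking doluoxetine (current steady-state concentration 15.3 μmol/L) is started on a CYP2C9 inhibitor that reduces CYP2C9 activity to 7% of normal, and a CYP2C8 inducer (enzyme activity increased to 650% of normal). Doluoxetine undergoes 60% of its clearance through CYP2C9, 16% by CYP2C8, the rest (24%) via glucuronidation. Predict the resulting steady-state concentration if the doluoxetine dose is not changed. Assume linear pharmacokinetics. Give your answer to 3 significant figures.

11.6 μmol/L

CYP2C9: 0.6 × 0.07 = 0.042
CYP2C8: 0.16 × 6.5 = 1.04
Other: 0.24 (unchanged)
Relative clearance = 0.042 + 1.04 + 0.24 = 1.322.
Dividing the baseline by the relative clearance: 15.3 / 1.322 = 11.6 μmol/L.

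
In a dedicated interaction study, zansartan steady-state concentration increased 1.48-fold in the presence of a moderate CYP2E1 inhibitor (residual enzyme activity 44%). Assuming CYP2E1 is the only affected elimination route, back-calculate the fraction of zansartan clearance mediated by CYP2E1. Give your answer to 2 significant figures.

0.58

CL'/CL = 1 / 1.48 = 0.6757
0.44·fm + (1 − fm) = 0.6757
fm = (0.6757 − 1) / (0.44 − 1) = 0.58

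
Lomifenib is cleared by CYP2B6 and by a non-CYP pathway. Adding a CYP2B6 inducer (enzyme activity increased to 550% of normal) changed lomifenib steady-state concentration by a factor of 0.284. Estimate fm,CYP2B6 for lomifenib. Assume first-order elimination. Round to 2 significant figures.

0.56

Let x = fm,CYP2B6. Because steady-state concentration ∝ 1/CL, relative clearance rose to 1/0.284 = 3.521.
Setting x·5.5 + (1 − x) = 3.521 and solving: x = (3.521 − 1)/(5.5 − 1) = 0.56.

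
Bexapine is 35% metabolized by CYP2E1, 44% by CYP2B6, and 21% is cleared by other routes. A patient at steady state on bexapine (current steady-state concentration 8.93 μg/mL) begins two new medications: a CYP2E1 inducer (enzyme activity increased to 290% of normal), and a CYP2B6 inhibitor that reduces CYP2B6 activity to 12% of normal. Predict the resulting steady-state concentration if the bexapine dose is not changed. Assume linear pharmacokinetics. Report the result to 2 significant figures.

CYP2E1: 0.35 × 2.9 = 1.015
CYP2B6: 0.44 × 0.12 = 0.0528
Other: 0.21 (unchanged)
New clearance relative to baseline: 1.015 + 0.0528 + 0.21 = 1.2778.
Dividing the baseline by the relative clearance: 8.93 / 1.2778 = 7.0 μg/mL.

7.0 μg/mL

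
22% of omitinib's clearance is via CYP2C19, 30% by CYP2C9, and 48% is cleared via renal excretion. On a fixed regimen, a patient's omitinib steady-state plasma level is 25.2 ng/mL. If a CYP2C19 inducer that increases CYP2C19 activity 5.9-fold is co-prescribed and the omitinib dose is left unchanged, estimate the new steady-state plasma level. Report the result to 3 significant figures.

12.1 ng/mL

CYP2C19: 0.22 × 5.9 = 1.298
CYP2C9: 0.3 (unchanged)
Other: 0.48 (unchanged)
New clearance relative to baseline: 1.298 + 0.3 + 0.48 = 2.078.
New steady-state plasma level = baseline ÷ relative clearance = 25.2 / 2.078 = 12.1 ng/mL.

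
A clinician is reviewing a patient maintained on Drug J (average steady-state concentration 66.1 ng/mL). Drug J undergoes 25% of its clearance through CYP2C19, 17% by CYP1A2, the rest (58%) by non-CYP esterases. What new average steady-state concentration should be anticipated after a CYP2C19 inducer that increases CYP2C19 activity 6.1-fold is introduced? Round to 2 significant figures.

29 ng/mL

The CYP2C19 pathway (25% of clearance) rises to 6.1× activity: 0.25 × 6.1 = 1.525.
CYP1A2 (17%) and the residual 58% are unaffected.
Relative clearance = 1.525 + 0.17 + 0.58 = 2.275.
New average steady-state concentration = baseline ÷ relative clearance = 66.1 / 2.275 = 29 ng/mL.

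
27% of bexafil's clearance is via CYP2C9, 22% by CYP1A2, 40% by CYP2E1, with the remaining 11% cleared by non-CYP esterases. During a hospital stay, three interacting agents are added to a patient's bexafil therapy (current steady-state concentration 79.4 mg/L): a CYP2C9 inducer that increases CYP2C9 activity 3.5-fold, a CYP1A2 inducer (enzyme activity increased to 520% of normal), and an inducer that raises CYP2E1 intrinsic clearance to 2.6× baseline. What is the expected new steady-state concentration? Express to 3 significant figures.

The CYP2C9 pathway (27% of clearance) rises to 3.5× activity: 0.27 × 3.5 = 0.945.
The CYP1A2 pathway (22% of clearance) is boosted to 5.2× activity: 0.22 × 5.2 = 1.144.
The CYP2E1 pathway (40% of clearance) rises to 2.6× activity: 0.4 × 2.6 = 1.04.
The remaining 11% of clearance is unaffected.
Relative clearance = 0.945 + 1.144 + 1.04 + 0.11 = 3.239.
Steady-state concentration ∝ 1/CL: new value = 79.4 / 3.239 = 24.5 mg/L.

24.5 mg/L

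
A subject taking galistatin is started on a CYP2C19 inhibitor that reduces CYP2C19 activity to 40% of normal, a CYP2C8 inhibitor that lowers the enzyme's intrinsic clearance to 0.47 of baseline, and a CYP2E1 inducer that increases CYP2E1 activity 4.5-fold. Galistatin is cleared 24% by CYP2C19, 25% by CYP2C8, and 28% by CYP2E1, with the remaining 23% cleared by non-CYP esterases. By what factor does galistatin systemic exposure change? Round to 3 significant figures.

0.587

The CYP2C19 pathway (24% of clearance) is reduced to 0.4× activity: 0.24 × 0.4 = 0.096.
The CYP2C8 pathway (25% of clearance) is reduced to 0.47× activity: 0.25 × 0.47 = 0.1175.
The CYP2E1 pathway (28% of clearance) increases to 4.5× activity: 0.28 × 4.5 = 1.26.
The remaining 23% of clearance is unaffected.
Relative clearance = 0.096 + 0.1175 + 1.26 + 0.23 = 1.7035.
Net systemic exposure ratio = 1 / 1.7035 = 0.587.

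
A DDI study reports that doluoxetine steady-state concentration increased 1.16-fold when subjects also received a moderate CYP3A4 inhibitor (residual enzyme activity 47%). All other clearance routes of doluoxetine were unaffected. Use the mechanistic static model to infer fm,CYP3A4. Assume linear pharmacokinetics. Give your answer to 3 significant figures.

0.260

Let fm be the CYP3A4 fraction. New clearance relative to baseline = fm × 0.47 + (1 − fm).
Steady-state concentration ratio = 1 / (new CL fraction), so new CL fraction = 1 / 1.16 = 0.8621.
fm × 0.47 + 1 − fm = 0.8621  ⇒  fm × (0.47 − 1) = −0.1379  ⇒  fm = 0.260.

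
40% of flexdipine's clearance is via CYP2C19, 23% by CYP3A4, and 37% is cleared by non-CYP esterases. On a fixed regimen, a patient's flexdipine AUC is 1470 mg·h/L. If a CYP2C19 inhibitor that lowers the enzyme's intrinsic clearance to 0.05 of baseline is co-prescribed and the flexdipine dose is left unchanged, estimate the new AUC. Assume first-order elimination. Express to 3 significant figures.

2.37 × 10³ mg·h/L

The CYP2C19 pathway (40% of clearance) falls to 0.05× activity: 0.4 × 0.05 = 0.02.
CYP3A4 (23%) and the residual 37% are unaffected.
CL_new/CL_old = 0.02 + 0.23 + 0.37 = 0.62.
New AUC = baseline ÷ relative clearance = 1470 / 0.62 = 2.37 × 10³ mg·h/L.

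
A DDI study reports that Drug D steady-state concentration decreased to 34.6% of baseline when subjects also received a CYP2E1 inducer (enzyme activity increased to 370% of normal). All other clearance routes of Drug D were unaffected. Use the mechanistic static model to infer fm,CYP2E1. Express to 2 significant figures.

Let x = fm,CYP2E1. Because steady-state concentration ∝ 1/CL, relative clearance rose to 1/0.346 = 2.89.
Setting x·3.7 + (1 − x) = 2.89 and solving: x = (2.89 − 1)/(3.7 − 1) = 0.70.

0.70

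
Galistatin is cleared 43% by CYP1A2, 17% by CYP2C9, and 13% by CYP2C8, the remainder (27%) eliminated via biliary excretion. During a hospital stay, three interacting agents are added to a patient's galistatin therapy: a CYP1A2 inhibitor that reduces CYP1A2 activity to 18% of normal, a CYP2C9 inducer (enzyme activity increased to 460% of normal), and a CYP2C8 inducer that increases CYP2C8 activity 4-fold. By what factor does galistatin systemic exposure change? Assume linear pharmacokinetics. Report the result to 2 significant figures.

0.61

The CYP1A2 pathway (43% of clearance) drops to 0.18× activity: 0.43 × 0.18 = 0.0774.
The CYP2C9 pathway (17% of clearance) increases to 4.6× activity: 0.17 × 4.6 = 0.782.
The CYP2C8 pathway (13% of clearance) is boosted to 4× activity: 0.13 × 4 = 0.52.
The remaining 27% of clearance is unaffected.
CL_new/CL_old = 0.0774 + 0.782 + 0.52 + 0.27 = 1.6494.
Because systemic exposure varies inversely with clearance, the combined effect is 1 / 1.6494 = 0.61.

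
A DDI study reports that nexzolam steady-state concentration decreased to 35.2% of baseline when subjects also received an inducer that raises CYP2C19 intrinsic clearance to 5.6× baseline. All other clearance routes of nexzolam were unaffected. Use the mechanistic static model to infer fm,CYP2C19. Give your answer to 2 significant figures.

0.40

Write x for the fraction cleared via CYP2C19. The observed steady-state concentration change means clearance rose to 1/0.352 = 2.841 of baseline.
Only the CYP2C19 route changed, so 2.841 = x·5.6 + (1 − x), giving x = 0.40.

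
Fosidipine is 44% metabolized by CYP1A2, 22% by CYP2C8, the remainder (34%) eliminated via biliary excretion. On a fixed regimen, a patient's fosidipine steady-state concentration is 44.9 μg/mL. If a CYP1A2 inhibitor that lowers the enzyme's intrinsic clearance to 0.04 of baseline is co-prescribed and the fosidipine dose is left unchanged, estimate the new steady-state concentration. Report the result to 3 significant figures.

The CYP1A2 pathway (44% of clearance) falls to 0.04× activity: 0.44 × 0.04 = 0.0176.
CYP2C8 (22%) and the residual 34% are unaffected.
New clearance relative to baseline: 0.0176 + 0.22 + 0.34 = 0.5776.
New steady-state concentration = baseline ÷ relative clearance = 44.9 / 0.5776 = 77.7 μg/mL.

77.7 μg/mL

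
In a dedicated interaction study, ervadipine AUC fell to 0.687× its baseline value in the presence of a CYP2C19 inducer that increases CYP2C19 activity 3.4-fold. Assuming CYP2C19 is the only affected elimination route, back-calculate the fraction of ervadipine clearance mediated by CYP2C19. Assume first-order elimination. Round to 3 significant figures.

0.190

Write x for the fraction cleared via CYP2C19. The observed AUC change means clearance rose to 1/0.687 = 1.456 of baseline.
Setting x·3.4 + (1 − x) = 1.456 and solving: x = (1.456 − 1)/(3.4 − 1) = 0.190.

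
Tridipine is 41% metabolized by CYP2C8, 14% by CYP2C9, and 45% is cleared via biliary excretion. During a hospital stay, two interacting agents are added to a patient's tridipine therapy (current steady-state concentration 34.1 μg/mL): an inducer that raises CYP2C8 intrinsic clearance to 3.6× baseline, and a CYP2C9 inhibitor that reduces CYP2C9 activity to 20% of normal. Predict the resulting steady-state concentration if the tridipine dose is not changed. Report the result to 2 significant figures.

The CYP2C8 pathway (41% of clearance) rises to 3.6× activity: 0.41 × 3.6 = 1.476.
The CYP2C9 pathway (14% of clearance) drops to 0.2× activity: 0.14 × 0.2 = 0.028.
Non-CYP routes (45%) are unchanged.
Relative clearance = 1.476 + 0.028 + 0.45 = 1.954.
Steady-state concentration ∝ 1/CL: new value = 34.1 / 1.954 = 17 μg/mL.

17 μg/mL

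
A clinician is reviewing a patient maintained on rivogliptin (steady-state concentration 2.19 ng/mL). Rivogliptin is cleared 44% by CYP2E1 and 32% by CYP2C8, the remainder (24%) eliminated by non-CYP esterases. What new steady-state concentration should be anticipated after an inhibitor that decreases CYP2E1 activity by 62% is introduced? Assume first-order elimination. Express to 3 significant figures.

3.01 ng/mL

CYP2E1: 0.44 × 0.38 = 0.1672
CYP2C8: 0.32 (unchanged)
Other: 0.24 (unchanged)
CL_new/CL_old = 0.1672 + 0.32 + 0.24 = 0.7272.
New steady-state concentration = baseline ÷ relative clearance = 2.19 / 0.7272 = 3.01 ng/mL.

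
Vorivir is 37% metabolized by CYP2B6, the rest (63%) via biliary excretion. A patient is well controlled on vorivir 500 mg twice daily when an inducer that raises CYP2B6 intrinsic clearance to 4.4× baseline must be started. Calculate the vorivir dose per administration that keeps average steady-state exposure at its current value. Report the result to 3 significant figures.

1.13 × 10³ mg

CYP2B6: 0.37 × 4.4 = 1.628
Other: 0.63 (unchanged)
New clearance relative to baseline: 1.628 + 0.63 = 2.258.
Css,avg = (dose rate)/CL, so holding Css fixed requires dose ∝ CL: 500 × 2.258 = 1.13 × 10³ mg.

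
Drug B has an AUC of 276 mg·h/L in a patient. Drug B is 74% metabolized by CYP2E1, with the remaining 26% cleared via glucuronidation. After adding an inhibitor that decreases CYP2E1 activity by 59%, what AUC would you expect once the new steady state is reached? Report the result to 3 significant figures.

The CYP2E1 pathway (74% of clearance) falls to 0.41× activity: 0.74 × 0.41 = 0.3034.
The remaining 26% of clearance is unaffected.
Relative clearance = 0.3034 + 0.26 = 0.5634.
With dosing unchanged, AUC scales as 1/CL: 276 / 0.5634 = 490 mg·h/L.

490 mg·h/L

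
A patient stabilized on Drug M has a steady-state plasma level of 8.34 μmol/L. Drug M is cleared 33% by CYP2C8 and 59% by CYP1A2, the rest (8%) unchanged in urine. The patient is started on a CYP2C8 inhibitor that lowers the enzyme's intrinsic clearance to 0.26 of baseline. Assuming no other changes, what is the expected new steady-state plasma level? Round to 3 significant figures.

11.0 μmol/L

The CYP2C8 pathway (33% of clearance) falls to 0.26× activity: 0.33 × 0.26 = 0.0858.
CYP1A2 (59%) and the residual 8% are unaffected.
Relative clearance = 0.0858 + 0.59 + 0.08 = 0.7558.
Steady-state plasma level ∝ 1/CL, so new value = 8.34 / 0.7558 = 11.0 μmol/L.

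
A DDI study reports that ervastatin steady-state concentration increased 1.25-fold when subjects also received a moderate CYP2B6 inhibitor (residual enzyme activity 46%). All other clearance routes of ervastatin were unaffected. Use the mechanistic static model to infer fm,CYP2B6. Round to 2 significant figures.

CL'/CL = 1 / 1.25 = 0.8
0.46·fm + (1 − fm) = 0.8
fm = (0.8 − 1) / (0.46 − 1) = 0.37

0.37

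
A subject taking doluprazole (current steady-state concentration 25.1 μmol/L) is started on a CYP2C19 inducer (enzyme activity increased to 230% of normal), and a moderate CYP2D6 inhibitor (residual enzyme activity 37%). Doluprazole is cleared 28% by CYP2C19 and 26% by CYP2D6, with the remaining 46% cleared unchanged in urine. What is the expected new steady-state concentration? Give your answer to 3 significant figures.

The CYP2C19 pathway (28% of clearance) is boosted to 2.3× activity: 0.28 × 2.3 = 0.644.
The CYP2D6 pathway (26% of clearance) falls to 0.37× activity: 0.26 × 0.37 = 0.0962.
The remaining 46% of clearance is unaffected.
CL_new/CL_old = 0.644 + 0.0962 + 0.46 = 1.2002.
Dividing the baseline by the relative clearance: 25.1 / 1.2002 = 20.9 μmol/L.

20.9 μmol/L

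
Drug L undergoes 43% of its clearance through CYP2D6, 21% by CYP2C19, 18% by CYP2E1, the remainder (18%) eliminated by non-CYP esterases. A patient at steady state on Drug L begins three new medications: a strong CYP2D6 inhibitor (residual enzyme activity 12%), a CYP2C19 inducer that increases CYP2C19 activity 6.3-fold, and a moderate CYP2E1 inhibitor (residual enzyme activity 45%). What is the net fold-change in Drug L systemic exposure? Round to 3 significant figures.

The CYP2D6 pathway (43% of clearance) drops to 0.12× activity: 0.43 × 0.12 = 0.0516.
The CYP2C19 pathway (21% of clearance) rises to 6.3× activity: 0.21 × 6.3 = 1.323.
The CYP2E1 pathway (18% of clearance) falls to 0.45× activity: 0.18 × 0.45 = 0.081.
The remaining 18% of clearance is unaffected.
Relative clearance = 0.0516 + 1.323 + 0.081 + 0.18 = 1.6356.
Systemic exposure ∝ 1/CL: fold-change = 1 / 1.6356 = 0.611.

0.611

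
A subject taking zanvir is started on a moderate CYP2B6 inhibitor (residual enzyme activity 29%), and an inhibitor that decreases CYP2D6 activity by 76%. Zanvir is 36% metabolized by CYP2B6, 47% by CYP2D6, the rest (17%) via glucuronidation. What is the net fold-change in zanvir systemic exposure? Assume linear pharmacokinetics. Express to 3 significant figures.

The CYP2B6 pathway (36% of clearance) drops to 0.29× activity: 0.36 × 0.29 = 0.1044.
The CYP2D6 pathway (47% of clearance) is reduced to 0.24× activity: 0.47 × 0.24 = 0.1128.
Non-CYP routes (17%) are unchanged.
New clearance relative to baseline: 0.1044 + 0.1128 + 0.17 = 0.3872.
Because systemic exposure varies inversely with clearance, the combined effect is 1 / 0.3872 = 2.58.

2.58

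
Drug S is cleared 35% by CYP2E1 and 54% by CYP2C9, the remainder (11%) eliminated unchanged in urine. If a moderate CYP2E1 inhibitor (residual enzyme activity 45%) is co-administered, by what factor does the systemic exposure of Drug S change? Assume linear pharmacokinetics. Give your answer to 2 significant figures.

1.2

The CYP2E1 pathway (35% of clearance) falls to 0.45× activity: 0.35 × 0.45 = 0.1575.
CYP2C9 (54%) and the residual 11% are unaffected.
CL_new/CL_old = 0.1575 + 0.54 + 0.11 = 0.8075.
Systemic exposure is inversely proportional to clearance, so the fold-change is 1 / 0.8075 = 1.2.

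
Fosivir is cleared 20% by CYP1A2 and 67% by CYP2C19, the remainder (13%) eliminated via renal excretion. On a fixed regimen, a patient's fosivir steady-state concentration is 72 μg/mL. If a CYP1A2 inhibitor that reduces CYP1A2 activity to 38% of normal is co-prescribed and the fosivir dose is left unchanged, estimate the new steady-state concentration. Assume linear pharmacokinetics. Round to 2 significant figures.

82 μg/mL

The CYP1A2 pathway (20% of clearance) falls to 0.38× activity: 0.2 × 0.38 = 0.076.
CYP2C19 (67%) and the residual 13% are unaffected.
CL_new/CL_old = 0.076 + 0.67 + 0.13 = 0.876.
New steady-state concentration = baseline ÷ relative clearance = 72 / 0.876 = 82 μg/mL.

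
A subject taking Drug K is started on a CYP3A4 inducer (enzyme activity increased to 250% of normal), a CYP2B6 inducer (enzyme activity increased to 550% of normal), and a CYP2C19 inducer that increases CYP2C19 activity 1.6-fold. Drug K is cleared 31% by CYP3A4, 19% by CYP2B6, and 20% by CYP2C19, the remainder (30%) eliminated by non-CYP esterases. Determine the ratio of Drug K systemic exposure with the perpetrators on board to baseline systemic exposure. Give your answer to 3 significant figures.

0.410

The CYP3A4 pathway (31% of clearance) increases to 2.5× activity: 0.31 × 2.5 = 0.775.
The CYP2B6 pathway (19% of clearance) increases to 5.5× activity: 0.19 × 5.5 = 1.045.
The CYP2C19 pathway (20% of clearance) is boosted to 1.6× activity: 0.2 × 1.6 = 0.32.
Non-CYP routes (30%) are unchanged.
CL_new/CL_old = 0.775 + 1.045 + 0.32 + 0.3 = 2.44.
Systemic exposure ∝ 1/CL: fold-change = 1 / 2.44 = 0.410.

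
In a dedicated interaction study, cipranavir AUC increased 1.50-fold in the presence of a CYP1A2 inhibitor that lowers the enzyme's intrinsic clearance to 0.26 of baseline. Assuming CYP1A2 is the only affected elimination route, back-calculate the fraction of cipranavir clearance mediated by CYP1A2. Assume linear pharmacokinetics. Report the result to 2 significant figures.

0.45

Write x for the fraction cleared via CYP1A2. The observed AUC change means clearance fell to 1/1.50 = 0.6667 of baseline.
Only the CYP1A2 route changed, so 0.6667 = x·0.26 + (1 − x), giving x = 0.45.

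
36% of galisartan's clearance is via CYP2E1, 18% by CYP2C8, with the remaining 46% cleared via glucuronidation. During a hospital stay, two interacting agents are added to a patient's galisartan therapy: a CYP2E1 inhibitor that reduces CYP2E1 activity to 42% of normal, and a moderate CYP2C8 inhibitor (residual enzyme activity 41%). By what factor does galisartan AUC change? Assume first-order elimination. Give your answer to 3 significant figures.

1.46

CYP2E1: 0.36 × 0.42 = 0.1512
CYP2C8: 0.18 × 0.41 = 0.0738
Other: 0.46 (unchanged)
New clearance relative to baseline: 0.1512 + 0.0738 + 0.46 = 0.685.
AUC ∝ 1/CL: fold-change = 1 / 0.685 = 1.46.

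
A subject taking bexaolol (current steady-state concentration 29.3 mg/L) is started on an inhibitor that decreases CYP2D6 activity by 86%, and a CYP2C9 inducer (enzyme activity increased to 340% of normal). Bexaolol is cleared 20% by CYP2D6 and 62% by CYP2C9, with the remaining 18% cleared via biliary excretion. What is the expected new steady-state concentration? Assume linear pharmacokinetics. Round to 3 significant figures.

12.7 mg/L

CYP2D6: 0.2 × 0.14 = 0.028
CYP2C9: 0.62 × 3.4 = 2.108
Other: 0.18 (unchanged)
CL_new/CL_old = 0.028 + 2.108 + 0.18 = 2.316.
Steady-state concentration ∝ 1/CL: new value = 29.3 / 2.316 = 12.7 mg/L.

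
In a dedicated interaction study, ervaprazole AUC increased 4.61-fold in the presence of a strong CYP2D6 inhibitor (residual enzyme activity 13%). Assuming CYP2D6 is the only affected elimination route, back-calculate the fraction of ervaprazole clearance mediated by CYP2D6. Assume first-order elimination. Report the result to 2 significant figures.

Call the CYP2D6 fraction fm. After the interaction, CL_new/CL_old = fm × 0.13 + (1 − fm).
AUC ratio = 1 / (new CL fraction), so new CL fraction = 1 / 4.61 = 0.2169.
fm × 0.13 + 1 − fm = 0.2169  ⇒  fm × (0.13 − 1) = −0.7831  ⇒  fm = 0.90.

0.90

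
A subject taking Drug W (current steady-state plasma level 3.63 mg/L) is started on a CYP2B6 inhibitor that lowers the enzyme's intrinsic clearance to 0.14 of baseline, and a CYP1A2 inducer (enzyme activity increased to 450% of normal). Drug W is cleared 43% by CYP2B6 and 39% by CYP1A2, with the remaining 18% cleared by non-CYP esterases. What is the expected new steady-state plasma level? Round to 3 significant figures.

1.82 mg/L

CYP2B6: 0.43 × 0.14 = 0.0602
CYP1A2: 0.39 × 4.5 = 1.755
Other: 0.18 (unchanged)
New clearance relative to baseline: 0.0602 + 1.755 + 0.18 = 1.9952.
Dividing the baseline by the relative clearance: 3.63 / 1.9952 = 1.82 mg/L.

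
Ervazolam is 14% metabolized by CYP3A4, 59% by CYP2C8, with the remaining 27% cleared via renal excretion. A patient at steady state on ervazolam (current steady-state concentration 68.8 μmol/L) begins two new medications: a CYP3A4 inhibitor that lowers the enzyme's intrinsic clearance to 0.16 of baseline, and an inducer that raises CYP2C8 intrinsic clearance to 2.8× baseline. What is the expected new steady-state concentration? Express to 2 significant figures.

CYP3A4: 0.14 × 0.16 = 0.0224
CYP2C8: 0.59 × 2.8 = 1.652
Other: 0.27 (unchanged)
Relative clearance = 0.0224 + 1.652 + 0.27 = 1.9444.
New steady-state concentration = 68.8 / 1.9444 = 35 μmol/L (concentration scales inversely with clearance).

35 μmol/L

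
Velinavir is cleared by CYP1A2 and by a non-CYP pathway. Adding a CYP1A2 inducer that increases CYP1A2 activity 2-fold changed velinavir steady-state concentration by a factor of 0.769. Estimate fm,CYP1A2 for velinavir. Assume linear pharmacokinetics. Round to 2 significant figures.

0.30

CL'/CL = 1 / 0.769 = 1.3
2·fm + (1 − fm) = 1.3
fm = (1.3 − 1) / (2 − 1) = 0.30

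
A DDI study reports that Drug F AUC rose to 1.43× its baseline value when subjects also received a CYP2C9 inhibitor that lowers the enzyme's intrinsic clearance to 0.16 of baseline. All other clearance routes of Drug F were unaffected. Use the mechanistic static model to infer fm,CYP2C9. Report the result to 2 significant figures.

0.36

Let fm be the CYP2C9 fraction. New clearance relative to baseline = fm × 0.16 + (1 − fm).
AUC ratio = 1 / (new CL fraction), so new CL fraction = 1 / 1.43 = 0.6993.
fm × 0.16 + 1 − fm = 0.6993  ⇒  fm × (0.16 − 1) = −0.3007  ⇒  fm = 0.36.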